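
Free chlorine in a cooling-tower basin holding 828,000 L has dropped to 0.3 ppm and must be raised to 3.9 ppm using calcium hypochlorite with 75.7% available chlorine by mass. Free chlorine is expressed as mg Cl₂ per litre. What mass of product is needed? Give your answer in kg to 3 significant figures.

Chlorine deficit: 3.9 − 0.3 = 3.6 ppm = 3.6 mg/L as Cl₂.
Cl₂ equivalent needed: 3.6 mg/L × 828,000 L = 2,981,000 mg = 2981 g.
Product at 75.7% available chlorine: 2981 / 0.757 = 3938 g.

3.94 kg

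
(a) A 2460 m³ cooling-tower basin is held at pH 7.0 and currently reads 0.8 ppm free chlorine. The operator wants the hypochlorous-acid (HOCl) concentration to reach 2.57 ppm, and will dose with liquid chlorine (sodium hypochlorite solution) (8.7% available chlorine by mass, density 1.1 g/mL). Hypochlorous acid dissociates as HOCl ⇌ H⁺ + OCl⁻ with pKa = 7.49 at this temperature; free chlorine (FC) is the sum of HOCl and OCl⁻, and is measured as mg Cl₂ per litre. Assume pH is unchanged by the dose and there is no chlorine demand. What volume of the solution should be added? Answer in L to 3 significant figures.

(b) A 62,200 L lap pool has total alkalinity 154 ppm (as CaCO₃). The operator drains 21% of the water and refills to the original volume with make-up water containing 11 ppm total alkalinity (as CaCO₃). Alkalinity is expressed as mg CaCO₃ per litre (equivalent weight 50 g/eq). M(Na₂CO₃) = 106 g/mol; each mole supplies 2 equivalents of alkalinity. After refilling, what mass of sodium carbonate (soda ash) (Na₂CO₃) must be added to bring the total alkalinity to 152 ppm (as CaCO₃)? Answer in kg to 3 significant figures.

(a) 66.9 L; (b) 1.85 kg

(a) Volume: 2460 m³ = 2,460,000 L.
(a) [OCl⁻]/[HOCl] = 10^(pH − pKa) = 10^(7.0 − 7.49) = 0.3236; fraction as HOCl = 1/(1 + 0.3236) = 0.7555.
(a) Free chlorine required for 2.57 ppm HOCl: 2.57 / 0.7555 = 3.402 ppm.
(a) FC to add: 3.402 − 0.8 = 2.602 mg/L as Cl₂.
(a) Cl₂ equivalent: 2.602 mg/L × 2,460,000 L = 6400 g.
(a) Product at 8.7% available Cl: 6400 / 0.087 = 73,560 g.
(a) Volume: 73,560 g ÷ 1.1 g/mL = 66,880 mL.

(b) After draining 21% and refilling: 154 × 0.79 + 11 × 0.21 = 123.97 ppm.
(b) Deficit to target: 152 − 123.97 = 28.03 mg/L.
(b) As CaCO₃: 28.03 mg/L × 62,200 L = 1743 g; ÷ 50 g/eq ÷ 2 = 17.43 mol Na₂CO₃.
(b) Mass: 17.43 × 106 = 1848 g.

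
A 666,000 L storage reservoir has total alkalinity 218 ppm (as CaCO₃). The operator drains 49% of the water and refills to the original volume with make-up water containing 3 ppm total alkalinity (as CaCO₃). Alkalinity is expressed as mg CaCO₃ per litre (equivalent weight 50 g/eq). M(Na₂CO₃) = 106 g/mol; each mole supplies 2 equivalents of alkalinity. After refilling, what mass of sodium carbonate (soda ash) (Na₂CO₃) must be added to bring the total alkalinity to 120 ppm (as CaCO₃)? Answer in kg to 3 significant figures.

After draining 49% and refilling: 218 × 0.51 + 3 × 0.49 = 112.65 ppm.
Deficit to target: 120 − 112.65 = 7.35 mg/L.
As CaCO₃: 7.35 mg/L × 666,000 L = 4895 g; ÷ 50 g/eq ÷ 2 = 48.95 mol Na₂CO₃.
Mass: 48.95 × 106 = 5189 g.

5.19 kg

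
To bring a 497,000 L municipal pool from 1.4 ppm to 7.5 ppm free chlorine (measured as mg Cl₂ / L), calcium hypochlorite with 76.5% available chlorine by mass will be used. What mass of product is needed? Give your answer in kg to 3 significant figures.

3.96 kg

Chlorine deficit: 7.5 − 1.4 = 6.1 ppm = 6.1 mg/L as Cl₂.
Cl₂ equivalent needed: 6.1 mg/L × 497,000 L = 3,032,000 mg = 3032 g.
Product at 76.5% available chlorine: 3032 / 0.765 = 3963 g.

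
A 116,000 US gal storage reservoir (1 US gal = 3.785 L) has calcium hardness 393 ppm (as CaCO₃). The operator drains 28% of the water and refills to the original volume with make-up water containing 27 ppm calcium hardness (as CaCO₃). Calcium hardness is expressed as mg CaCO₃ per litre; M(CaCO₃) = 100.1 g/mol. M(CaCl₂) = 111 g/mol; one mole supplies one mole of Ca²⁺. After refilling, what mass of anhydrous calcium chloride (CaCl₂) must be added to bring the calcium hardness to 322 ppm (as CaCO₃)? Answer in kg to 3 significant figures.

Volume: 116,000 US gal × 3.785 L/gal = 439,060 L.
After draining 28% and refilling: 393 × 0.72 + 27 × 0.28 = 290.52 ppm.
Deficit to target: 322 − 290.52 = 31.48 mg/L.
As CaCO₃: 31.48 mg/L × 439,060 L = 13,820 g; ÷ 100.1 = 138.1 mol Ca²⁺.
Mass: 138.1 × 111 = 15,330 g.

15.3 kg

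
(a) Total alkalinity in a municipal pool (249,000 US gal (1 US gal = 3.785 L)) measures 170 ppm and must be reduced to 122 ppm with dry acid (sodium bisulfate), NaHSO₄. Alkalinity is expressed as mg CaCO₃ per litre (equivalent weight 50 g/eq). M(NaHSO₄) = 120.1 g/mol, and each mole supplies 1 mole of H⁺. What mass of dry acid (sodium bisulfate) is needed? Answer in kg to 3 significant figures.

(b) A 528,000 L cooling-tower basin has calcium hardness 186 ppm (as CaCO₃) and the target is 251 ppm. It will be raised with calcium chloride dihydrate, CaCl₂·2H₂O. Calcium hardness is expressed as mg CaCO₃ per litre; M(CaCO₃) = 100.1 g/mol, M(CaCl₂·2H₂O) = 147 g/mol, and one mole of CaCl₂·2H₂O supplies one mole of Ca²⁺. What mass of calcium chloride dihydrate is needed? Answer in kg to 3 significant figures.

(a) Volume: 249,000 US gal × 3.785 L/gal = 942,465 L.
(a) Alkalinity to neutralize: (170 − 122) = 48 mg/L as CaCO₃ × 942,465 L = 45,240 g as CaCO₃.
(a) Equivalents of H⁺ required: 45,240 ÷ 50 g/eq = 904.8 eq = 904.8 mol NaHSO₄.
(a) Mass of NaHSO₄: 904.8 × 120.1 = 108,700 g.

(b) Hardness to add: (251 − 186) = 65 mg/L as CaCO₃ × 528,000 L = 34,320 g as CaCO₃.
(b) Moles of Ca²⁺ (1 mol Ca²⁺ ≡ 1 mol CaCO₃): 34,320 / 100.1 g/mol = 342.9 mol.
(b) Mass of CaCl₂·2H₂O: 342.9 × 147 = 50,400 g.

(a) 109 kg; (b) 50.4 kg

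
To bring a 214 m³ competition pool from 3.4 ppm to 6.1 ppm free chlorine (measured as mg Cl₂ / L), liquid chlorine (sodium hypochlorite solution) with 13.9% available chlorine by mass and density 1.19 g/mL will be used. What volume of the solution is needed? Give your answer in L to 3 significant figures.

3.49 L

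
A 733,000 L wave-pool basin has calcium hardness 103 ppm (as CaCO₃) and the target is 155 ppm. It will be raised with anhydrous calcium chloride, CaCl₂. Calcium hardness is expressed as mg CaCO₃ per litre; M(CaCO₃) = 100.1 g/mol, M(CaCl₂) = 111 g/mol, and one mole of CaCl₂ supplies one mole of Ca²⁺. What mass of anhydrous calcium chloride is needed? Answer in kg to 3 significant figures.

Hardness to add: (155 − 103) = 52 mg/L as CaCO₃ × 733,000 L = 38,120 g as CaCO₃.
Moles of Ca²⁺ (1 mol Ca²⁺ ≡ 1 mol CaCO₃): 38,120 / 100.1 g/mol = 380.8 mol.
Mass of CaCl₂: 380.8 × 111 = 42,270 g.

42.3 kg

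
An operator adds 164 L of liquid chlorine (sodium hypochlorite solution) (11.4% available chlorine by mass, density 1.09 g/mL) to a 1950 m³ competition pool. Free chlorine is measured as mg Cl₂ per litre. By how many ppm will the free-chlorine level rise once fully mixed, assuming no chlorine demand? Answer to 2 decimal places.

10.45 ppm

Volume: 1950 m³ = 1,950,000 L.
Mass of solution: 164 L × 1000 mL/L × 1.09 g/mL = 178,800 g.
Available chlorine delivered: 178,800 g × 0.114 = 20,380 g as Cl₂.
Concentration rise: 20,380 g / 1,950,000 L = 10.45 mg/L = 10.45 ppm.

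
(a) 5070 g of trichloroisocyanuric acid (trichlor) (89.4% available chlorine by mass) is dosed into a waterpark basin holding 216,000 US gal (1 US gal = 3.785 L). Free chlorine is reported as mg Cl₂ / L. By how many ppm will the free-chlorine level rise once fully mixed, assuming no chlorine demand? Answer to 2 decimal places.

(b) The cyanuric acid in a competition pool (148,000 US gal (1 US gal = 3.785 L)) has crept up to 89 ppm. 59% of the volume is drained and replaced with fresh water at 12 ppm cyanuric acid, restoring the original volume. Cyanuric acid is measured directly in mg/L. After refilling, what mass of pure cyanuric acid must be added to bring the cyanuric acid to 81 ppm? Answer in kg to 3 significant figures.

(a) Volume: 216,000 US gal × 3.785 L/gal = 817,560 L.
(a) Available chlorine delivered: 5070 g × 0.894 = 4533 g as Cl₂.
(a) Concentration rise: 4533 g / 817,560 L = 5.544 mg/L = 5.54 ppm.

(b) Volume: 148,000 US gal × 3.785 L/gal = 560,180 L.
(b) After draining 59% and refilling: 89 × 0.41 + 12 × 0.59 = 43.57 ppm.
(b) Deficit to target: 81 − 43.57 = 37.43 mg/L.
(b) Mass: 37.43 mg/L × 560,180 L = 20,970 g cyanuric acid.

(a) 5.54 ppm; (b) 21.0 kg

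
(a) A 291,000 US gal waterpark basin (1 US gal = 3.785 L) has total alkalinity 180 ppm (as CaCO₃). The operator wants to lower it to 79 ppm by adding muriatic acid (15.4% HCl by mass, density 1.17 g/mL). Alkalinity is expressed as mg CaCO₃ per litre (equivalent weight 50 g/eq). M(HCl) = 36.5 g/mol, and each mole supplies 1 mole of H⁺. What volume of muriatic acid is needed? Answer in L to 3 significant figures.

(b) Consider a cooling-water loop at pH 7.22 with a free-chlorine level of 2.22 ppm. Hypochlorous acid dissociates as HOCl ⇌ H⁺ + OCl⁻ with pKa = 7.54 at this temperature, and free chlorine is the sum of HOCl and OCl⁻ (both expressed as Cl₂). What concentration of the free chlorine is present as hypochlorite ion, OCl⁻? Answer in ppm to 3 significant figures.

(a) 451 L; (b) 0.719 ppm

(a) Volume: 291,000 US gal × 3.785 L/gal = 1,101,435 L.
(a) Alkalinity to neutralize: (180 − 79) = 101 mg/L as CaCO₃ × 1,101,435 L = 111,200 g as CaCO₃.
(a) Equivalents of H⁺ required: 111,200 ÷ 50 g/eq = 2225 eq = 2225 mol HCl.
(a) Mass of HCl: 2225 × 36.5 = 81,210 g.
(a) Mass of 15.4% solution: 81,210 / 0.154 = 527,300 g.
(a) Volume: 527,300 g ÷ 1.17 g/mL = 450,700 mL.

(b) [OCl⁻]/[HOCl] = 10^(pH − pKa) = 10^(7.22 − 7.54) = 10^-0.32 = 0.4786.
(b) Fraction as HOCl = 1 / (1 + 0.4786) = 0.6763.
(b) OCl⁻ = (1 − 0.6763) × 2.22 ppm = 0.7186 ppm.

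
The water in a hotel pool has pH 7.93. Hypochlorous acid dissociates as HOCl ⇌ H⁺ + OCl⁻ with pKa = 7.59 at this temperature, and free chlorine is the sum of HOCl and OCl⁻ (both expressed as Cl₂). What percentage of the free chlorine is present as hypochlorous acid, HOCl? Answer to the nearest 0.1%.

31.4%

[OCl⁻]/[HOCl] = 10^(pH − pKa) = 10^(7.93 − 7.59) = 10^0.34 = 2.188.
Fraction as HOCl = 1 / (1 + 2.188) = 0.3137.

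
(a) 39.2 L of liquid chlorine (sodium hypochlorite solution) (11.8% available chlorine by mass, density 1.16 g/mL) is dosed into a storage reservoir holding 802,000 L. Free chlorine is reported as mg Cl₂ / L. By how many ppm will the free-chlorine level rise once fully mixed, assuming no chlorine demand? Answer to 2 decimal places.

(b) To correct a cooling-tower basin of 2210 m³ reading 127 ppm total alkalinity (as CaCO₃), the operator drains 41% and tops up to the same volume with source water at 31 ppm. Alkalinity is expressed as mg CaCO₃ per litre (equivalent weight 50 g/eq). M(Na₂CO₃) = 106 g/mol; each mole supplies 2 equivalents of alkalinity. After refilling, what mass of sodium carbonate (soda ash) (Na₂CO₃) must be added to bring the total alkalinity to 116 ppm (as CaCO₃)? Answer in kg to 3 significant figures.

(a) Mass of solution: 39.2 L × 1000 mL/L × 1.16 g/mL = 45,470 g.
(a) Available chlorine delivered: 45,470 g × 0.118 = 5366 g as Cl₂.
(a) Concentration rise: 5366 g / 802,000 L = 6.69 mg/L = 6.69 ppm.

(b) Volume: 2210 m³ = 2,210,000 L.
(b) After draining 41% and refilling: 127 × 0.59 + 31 × 0.41 = 87.64 ppm.
(b) Deficit to target: 116 − 87.64 = 28.36 mg/L.
(b) As CaCO₃: 28.36 mg/L × 2,210,000 L = 62,680 g; ÷ 50 g/eq ÷ 2 = 626.8 mol Na₂CO₃.
(b) Mass: 626.8 × 106 = 66,440 g.

(a) 6.69 ppm; (b) 66.4 kg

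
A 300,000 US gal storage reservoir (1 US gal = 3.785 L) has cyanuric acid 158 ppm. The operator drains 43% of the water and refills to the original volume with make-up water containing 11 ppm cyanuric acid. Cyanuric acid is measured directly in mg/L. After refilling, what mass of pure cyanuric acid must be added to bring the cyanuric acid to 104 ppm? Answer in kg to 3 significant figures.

10.5 kg

Volume: 300,000 US gal × 3.785 L/gal = 1,135,500 L.
After draining 43% and refilling: 158 × 0.57 + 11 × 0.43 = 94.79 ppm.
Deficit to target: 104 − 94.79 = 9.21 mg/L.
Mass: 9.21 mg/L × 1,135,500 L = 10,460 g cyanuric acid.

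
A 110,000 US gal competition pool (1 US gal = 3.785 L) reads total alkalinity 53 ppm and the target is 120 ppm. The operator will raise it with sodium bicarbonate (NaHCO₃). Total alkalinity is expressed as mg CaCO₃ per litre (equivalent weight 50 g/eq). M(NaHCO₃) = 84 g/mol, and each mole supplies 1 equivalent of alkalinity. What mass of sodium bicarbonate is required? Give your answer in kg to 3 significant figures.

46.9 kg

Volume: 110,000 US gal × 3.785 L/gal = 416,350 L.
Alkalinity to add: (120 − 53) = 67 mg/L as CaCO₃ × 416,350 L = 27,900 g as CaCO₃.
Equivalents: 27,900 g ÷ 50 g/eq = 557.9 eq.
NaHCO₃ supplies 1 eq per mole → 557.9 mol.
Mass: 557.9 mol × 84 g/mol = 46,860 g.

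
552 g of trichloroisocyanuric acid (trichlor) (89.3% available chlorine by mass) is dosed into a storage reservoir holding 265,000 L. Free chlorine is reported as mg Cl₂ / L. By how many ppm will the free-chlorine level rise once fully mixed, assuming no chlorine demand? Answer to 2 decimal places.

Available chlorine delivered: 552 g × 0.893 = 492.9 g as Cl₂.
Concentration rise: 492.9 g / 265,000 L = 1.86 mg/L = 1.86 ppm.

1.86 ppm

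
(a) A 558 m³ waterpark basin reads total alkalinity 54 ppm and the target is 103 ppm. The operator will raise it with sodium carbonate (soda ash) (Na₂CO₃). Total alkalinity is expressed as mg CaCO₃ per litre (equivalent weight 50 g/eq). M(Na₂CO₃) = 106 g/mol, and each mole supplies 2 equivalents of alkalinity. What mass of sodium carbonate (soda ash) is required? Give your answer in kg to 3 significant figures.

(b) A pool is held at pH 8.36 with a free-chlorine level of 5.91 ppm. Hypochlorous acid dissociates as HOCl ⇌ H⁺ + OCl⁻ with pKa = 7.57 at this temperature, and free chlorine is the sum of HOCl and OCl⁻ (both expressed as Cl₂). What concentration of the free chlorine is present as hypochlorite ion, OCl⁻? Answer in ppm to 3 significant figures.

(a) 29.0 kg; (b) 5.09 ppm

(a) Volume: 558 m³ = 558,000 L.
(a) Alkalinity to add: (103 − 54) = 49 mg/L as CaCO₃ × 558,000 L = 27,340 g as CaCO₃.
(a) Equivalents: 27,340 g ÷ 50 g/eq = 546.8 eq.
(a) Each mole of Na₂CO₃ supplies 2 eq, so 546.8 / 2 = 273.4 mol.
(a) Mass: 273.4 mol × 106 g/mol = 28,980 g.

(b) [OCl⁻]/[HOCl] = 10^(pH − pKa) = 10^(8.36 − 7.57) = 10^0.79 = 6.166.
(b) Fraction as HOCl = 1 / (1 + 6.166) = 0.1395.
(b) OCl⁻ = (1 − 0.1395) × 5.91 ppm = 5.085 ppm.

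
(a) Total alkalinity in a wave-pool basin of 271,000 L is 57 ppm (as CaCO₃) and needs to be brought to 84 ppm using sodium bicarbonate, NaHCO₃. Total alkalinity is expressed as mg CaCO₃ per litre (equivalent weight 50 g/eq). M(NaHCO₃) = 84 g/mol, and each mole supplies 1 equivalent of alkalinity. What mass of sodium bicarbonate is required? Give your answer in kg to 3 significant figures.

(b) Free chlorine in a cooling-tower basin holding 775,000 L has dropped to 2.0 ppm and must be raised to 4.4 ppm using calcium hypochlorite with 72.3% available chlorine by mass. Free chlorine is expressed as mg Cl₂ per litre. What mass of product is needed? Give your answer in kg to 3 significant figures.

(a) Alkalinity to add: (84 − 57) = 27 mg/L as CaCO₃ × 271,000 L = 7317 g as CaCO₃.
(a) Equivalents: 7317 g ÷ 50 g/eq = 146.3 eq.
(a) NaHCO₃ supplies 1 eq per mole → 146.3 mol.
(a) Mass: 146.3 mol × 84 g/mol = 12,290 g.

(b) Chlorine deficit: 4.4 − 2.0 = 2.4 ppm = 2.4 mg/L as Cl₂.
(b) Cl₂ equivalent needed: 2.4 mg/L × 775,000 L = 1,860,000 mg = 1860 g.
(b) Product at 72.3% available chlorine: 1860 / 0.723 = 2573 g.

(a) 12.3 kg; (b) 2.57 kg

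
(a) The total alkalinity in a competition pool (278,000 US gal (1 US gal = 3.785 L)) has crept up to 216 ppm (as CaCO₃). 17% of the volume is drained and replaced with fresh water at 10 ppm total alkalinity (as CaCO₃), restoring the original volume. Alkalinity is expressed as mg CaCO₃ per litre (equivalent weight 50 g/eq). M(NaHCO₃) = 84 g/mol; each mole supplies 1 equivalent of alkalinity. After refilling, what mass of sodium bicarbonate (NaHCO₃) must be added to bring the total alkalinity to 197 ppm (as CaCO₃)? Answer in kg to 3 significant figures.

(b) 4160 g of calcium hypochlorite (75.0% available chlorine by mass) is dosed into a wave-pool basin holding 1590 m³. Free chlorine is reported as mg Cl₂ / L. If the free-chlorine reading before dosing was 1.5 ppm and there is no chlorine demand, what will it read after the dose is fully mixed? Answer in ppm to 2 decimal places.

(a) Volume: 278,000 US gal × 3.785 L/gal = 1,052,230 L.
(a) After draining 17% and refilling: 216 × 0.83 + 10 × 0.17 = 180.98 ppm.
(a) Deficit to target: 197 − 180.98 = 16.02 mg/L.
(a) As CaCO₃: 16.02 mg/L × 1,052,230 L = 16,860 g; ÷ 50 g/eq ÷ 1 = 337.1 mol NaHCO₃.
(a) Mass: 337.1 × 84 = 28,320 g.

(b) Volume: 1590 m³ = 1,590,000 L.
(b) Available chlorine delivered: 4160 g × 0.75 = 3120 g as Cl₂.
(b) Concentration rise: 3120 g / 1,590,000 L = 1.962 mg/L = 1.96 ppm.
(b) Final FC: 1.5 + 1.96 = 3.46 ppm.

(a) 28.3 kg; (b) 3.46 ppm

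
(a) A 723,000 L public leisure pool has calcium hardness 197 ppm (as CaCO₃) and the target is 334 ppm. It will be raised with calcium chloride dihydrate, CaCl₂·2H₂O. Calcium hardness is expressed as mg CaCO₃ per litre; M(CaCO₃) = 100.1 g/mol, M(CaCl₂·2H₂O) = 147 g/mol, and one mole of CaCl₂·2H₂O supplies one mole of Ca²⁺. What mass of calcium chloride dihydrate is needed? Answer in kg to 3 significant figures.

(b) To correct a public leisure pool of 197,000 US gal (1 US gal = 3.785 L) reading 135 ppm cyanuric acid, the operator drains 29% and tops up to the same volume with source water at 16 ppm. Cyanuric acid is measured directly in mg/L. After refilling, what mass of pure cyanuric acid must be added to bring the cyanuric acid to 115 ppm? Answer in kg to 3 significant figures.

(a) 145 kg; (b) 10.8 kg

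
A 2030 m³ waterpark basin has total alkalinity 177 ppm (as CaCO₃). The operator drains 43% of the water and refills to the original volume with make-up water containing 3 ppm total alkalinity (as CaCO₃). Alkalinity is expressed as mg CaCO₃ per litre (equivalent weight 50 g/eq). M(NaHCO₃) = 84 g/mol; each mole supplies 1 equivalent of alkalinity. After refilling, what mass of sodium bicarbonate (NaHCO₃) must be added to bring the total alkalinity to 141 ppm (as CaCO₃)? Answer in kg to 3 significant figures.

Volume: 2030 m³ = 2,030,000 L.
After draining 43% and refilling: 177 × 0.57 + 3 × 0.43 = 102.18 ppm.
Deficit to target: 141 − 102.18 = 38.82 mg/L.
As CaCO₃: 38.82 mg/L × 2,030,000 L = 78,800 g; ÷ 50 g/eq ÷ 1 = 1576 mol NaHCO₃.
Mass: 1576 × 84 = 132,400 g.

132 kg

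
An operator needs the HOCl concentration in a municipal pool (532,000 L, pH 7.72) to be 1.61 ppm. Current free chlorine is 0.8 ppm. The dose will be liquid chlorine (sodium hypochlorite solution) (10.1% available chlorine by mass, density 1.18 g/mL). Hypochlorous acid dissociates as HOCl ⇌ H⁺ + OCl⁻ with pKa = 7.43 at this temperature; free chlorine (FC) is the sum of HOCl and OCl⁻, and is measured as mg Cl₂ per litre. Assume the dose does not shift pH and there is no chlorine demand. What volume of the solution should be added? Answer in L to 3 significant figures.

[OCl⁻]/[HOCl] = 10^(pH − pKa) = 10^(7.72 − 7.43) = 1.95; fraction as HOCl = 1/(1 + 1.95) = 0.339.
Free chlorine required for 1.61 ppm HOCl: 1.61 / 0.339 = 4.749 ppm.
FC to add: 4.749 − 0.8 = 3.949 mg/L as Cl₂.
Cl₂ equivalent: 3.949 mg/L × 532,000 L = 2101 g.
Product at 10.1% available Cl: 2101 / 0.101 = 20,800 g.
Volume: 20,800 g ÷ 1.18 g/mL = 17,630 mL.

17.6 L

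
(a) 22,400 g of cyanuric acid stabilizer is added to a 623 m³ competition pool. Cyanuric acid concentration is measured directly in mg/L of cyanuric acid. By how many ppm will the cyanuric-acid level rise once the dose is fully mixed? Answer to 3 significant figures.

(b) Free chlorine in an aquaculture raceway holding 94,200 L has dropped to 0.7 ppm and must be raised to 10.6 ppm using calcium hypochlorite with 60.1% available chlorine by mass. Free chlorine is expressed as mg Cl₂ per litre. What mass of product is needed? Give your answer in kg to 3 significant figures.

(a) Volume: 623 m³ = 623,000 L.
(a) Rise: 22,400 g / 623,000 L × 1000 = 35.96 mg/L.

(b) Chlorine deficit: 10.6 − 0.7 = 9.9 ppm = 9.9 mg/L as Cl₂.
(b) Cl₂ equivalent needed: 9.9 mg/L × 94,200 L = 932,600 mg = 932.6 g.
(b) Product at 60.1% available chlorine: 932.6 / 0.601 = 1552 g.

(a) 36.0 ppm; (b) 1.55 kg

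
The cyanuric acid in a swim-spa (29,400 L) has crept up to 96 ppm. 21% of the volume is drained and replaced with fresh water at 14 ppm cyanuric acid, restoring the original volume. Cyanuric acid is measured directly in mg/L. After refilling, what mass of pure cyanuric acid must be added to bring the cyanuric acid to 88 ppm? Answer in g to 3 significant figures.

271 g

After draining 21% and refilling: 96 × 0.79 + 14 × 0.21 = 78.78 ppm.
Deficit to target: 88 − 78.78 = 9.22 mg/L.
Mass: 9.22 mg/L × 29,400 L = 271.1 g cyanuric acid.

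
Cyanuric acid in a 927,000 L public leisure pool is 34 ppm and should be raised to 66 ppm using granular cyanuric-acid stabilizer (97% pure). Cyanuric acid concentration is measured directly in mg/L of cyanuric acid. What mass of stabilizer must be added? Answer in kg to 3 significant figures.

CYA to add: (66 − 34) = 32 mg/L × 927,000 L = 29,660 g cyanuric acid.
At 97% purity: 29,660 / 0.97 = 30,580 g product.

30.6 kg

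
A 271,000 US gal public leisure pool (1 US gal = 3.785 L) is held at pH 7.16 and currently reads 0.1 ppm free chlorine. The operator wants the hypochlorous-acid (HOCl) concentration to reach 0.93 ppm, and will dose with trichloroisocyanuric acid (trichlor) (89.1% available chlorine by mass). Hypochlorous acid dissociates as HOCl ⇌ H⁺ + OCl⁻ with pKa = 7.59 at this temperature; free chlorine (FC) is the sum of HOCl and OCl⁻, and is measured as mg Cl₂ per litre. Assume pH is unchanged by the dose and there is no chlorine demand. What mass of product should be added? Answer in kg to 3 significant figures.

1.35 kg

Volume: 271,000 US gal × 3.785 L/gal = 1,025,735 L.
[OCl⁻]/[HOCl] = 10^(pH − pKa) = 10^(7.16 − 7.59) = 0.3715; fraction as HOCl = 1/(1 + 0.3715) = 0.7291.
Free chlorine required for 0.93 ppm HOCl: 0.93 / 0.7291 = 1.276 ppm.
FC to add: 1.276 − 0.1 = 1.176 mg/L as Cl₂.
Cl₂ equivalent: 1.176 mg/L × 1,025,735 L = 1206 g.
Product at 89.1% available Cl: 1206 / 0.891 = 1353 g.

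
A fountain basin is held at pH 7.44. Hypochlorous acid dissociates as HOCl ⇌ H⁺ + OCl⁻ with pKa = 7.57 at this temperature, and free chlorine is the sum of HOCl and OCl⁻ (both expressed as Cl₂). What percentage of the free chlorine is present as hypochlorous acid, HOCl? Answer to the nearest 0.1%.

57.4%

[OCl⁻]/[HOCl] = 10^(pH − pKa) = 10^(7.44 − 7.57) = 10^-0.13 = 0.7413.
Fraction as HOCl = 1 / (1 + 0.7413) = 0.5743.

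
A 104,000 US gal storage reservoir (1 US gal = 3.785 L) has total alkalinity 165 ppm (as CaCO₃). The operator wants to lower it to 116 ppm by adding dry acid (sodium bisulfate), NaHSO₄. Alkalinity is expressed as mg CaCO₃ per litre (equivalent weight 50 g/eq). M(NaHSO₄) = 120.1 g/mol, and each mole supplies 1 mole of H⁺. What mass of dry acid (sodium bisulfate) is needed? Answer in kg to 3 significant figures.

46.3 kg

Volume: 104,000 US gal × 3.785 L/gal = 393,640 L.
Alkalinity to neutralize: (165 − 116) = 49 mg/L as CaCO₃ × 393,640 L = 19,290 g as CaCO₃.
Equivalents of H⁺ required: 19,290 ÷ 50 g/eq = 385.8 eq = 385.8 mol NaHSO₄.
Mass of NaHSO₄: 385.8 × 120.1 = 46,330 g.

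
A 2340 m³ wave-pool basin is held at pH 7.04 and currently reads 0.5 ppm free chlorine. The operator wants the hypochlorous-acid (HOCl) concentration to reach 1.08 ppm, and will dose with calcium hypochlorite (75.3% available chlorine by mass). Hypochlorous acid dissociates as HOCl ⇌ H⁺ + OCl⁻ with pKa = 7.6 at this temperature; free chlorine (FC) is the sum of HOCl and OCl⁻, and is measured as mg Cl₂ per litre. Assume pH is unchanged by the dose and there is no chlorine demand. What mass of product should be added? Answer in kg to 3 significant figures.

2.73 kg

Volume: 2340 m³ = 2,340,000 L.
[OCl⁻]/[HOCl] = 10^(pH − pKa) = 10^(7.04 − 7.6) = 0.2754; fraction as HOCl = 1/(1 + 0.2754) = 0.7841.
Free chlorine required for 1.08 ppm HOCl: 1.08 / 0.7841 = 1.377 ppm.
FC to add: 1.377 − 0.5 = 0.8775 mg/L as Cl₂.
Cl₂ equivalent: 0.8775 mg/L × 2,340,000 L = 2053 g.
Product at 75.3% available Cl: 2053 / 0.753 = 2727 g.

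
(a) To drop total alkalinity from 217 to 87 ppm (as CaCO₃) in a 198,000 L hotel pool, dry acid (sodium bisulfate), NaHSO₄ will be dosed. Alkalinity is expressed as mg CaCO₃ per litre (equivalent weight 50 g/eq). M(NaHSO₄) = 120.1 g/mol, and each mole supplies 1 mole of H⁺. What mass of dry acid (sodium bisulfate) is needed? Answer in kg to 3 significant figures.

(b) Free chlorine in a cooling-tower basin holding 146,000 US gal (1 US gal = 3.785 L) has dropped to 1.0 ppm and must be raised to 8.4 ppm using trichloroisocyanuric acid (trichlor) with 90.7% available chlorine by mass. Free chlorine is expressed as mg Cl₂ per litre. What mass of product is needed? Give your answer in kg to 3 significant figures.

(a) 61.8 kg; (b) 4.51 kg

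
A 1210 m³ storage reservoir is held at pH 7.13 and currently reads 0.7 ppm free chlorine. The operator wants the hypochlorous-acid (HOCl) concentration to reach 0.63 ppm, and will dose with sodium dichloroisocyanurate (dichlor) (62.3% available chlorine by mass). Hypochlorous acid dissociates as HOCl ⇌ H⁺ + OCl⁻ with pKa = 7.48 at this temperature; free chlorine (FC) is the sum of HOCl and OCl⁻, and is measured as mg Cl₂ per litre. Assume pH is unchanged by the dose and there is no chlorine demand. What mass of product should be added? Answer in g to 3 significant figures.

411 g

Volume: 1210 m³ = 1,210,000 L.
[OCl⁻]/[HOCl] = 10^(pH − pKa) = 10^(7.13 − 7.48) = 0.4467; fraction as HOCl = 1/(1 + 0.4467) = 0.6912.
Free chlorine required for 0.63 ppm HOCl: 0.63 / 0.6912 = 0.9114 ppm.
FC to add: 0.9114 − 0.7 = 0.2114 mg/L as Cl₂.
Cl₂ equivalent: 0.2114 mg/L × 1,210,000 L = 255.8 g.
Product at 62.3% available Cl: 255.8 / 0.623 = 410.6 g.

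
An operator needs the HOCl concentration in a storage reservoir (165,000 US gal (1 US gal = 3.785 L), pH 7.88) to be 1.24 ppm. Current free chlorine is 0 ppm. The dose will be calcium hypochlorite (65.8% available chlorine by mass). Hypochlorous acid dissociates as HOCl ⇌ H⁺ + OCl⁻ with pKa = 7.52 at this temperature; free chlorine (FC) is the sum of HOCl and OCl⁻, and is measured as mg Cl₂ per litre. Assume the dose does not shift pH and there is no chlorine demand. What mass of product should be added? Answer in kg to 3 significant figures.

Volume: 165,000 US gal × 3.785 L/gal = 624,525 L.
[OCl⁻]/[HOCl] = 10^(pH − pKa) = 10^(7.88 − 7.52) = 2.291; fraction as HOCl = 1/(1 + 2.291) = 0.3039.
Free chlorine required for 1.24 ppm HOCl: 1.24 / 0.3039 = 4.081 ppm.
FC to add: 4.081 − 0 = 4.081 mg/L as Cl₂.
Cl₂ equivalent: 4.081 mg/L × 624,525 L = 2548 g.
Product at 65.8% available Cl: 2548 / 0.658 = 3873 g.

3.87 kg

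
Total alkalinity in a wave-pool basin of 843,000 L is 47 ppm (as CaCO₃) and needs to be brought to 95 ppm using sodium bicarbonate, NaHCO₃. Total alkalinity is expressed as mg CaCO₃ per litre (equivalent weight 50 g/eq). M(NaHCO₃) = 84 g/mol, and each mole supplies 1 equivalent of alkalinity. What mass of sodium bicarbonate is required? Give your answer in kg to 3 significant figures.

68.0 kg

Alkalinity to add: (95 − 47) = 48 mg/L as CaCO₃ × 843,000 L = 40,460 g as CaCO₃.
Equivalents: 40,460 g ÷ 50 g/eq = 809.3 eq.
NaHCO₃ supplies 1 eq per mole → 809.3 mol.
Mass: 809.3 mol × 84 g/mol = 67,980 g.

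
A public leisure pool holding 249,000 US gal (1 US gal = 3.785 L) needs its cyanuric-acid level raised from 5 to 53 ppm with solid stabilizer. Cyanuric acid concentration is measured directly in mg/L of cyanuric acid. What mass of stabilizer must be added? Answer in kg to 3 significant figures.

45.2 kg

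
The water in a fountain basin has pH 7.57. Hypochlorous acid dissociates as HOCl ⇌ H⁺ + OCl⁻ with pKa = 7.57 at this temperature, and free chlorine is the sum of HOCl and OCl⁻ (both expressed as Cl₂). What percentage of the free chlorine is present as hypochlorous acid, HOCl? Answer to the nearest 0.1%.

50.0%

[OCl⁻]/[HOCl] = 10^(pH − pKa) = 10^(7.57 − 7.57) = 10^0.00 = 1.
Fraction as HOCl = 1 / (1 + 1) = 0.5.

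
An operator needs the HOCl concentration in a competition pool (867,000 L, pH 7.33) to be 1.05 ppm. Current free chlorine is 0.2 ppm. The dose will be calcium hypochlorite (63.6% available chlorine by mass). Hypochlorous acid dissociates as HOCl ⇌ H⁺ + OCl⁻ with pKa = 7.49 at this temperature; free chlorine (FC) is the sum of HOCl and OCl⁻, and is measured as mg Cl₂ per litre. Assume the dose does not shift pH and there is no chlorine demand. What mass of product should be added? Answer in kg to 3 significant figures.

[OCl⁻]/[HOCl] = 10^(pH − pKa) = 10^(7.33 − 7.49) = 0.6918; fraction as HOCl = 1/(1 + 0.6918) = 0.5911.
Free chlorine required for 1.05 ppm HOCl: 1.05 / 0.5911 = 1.776 ppm.
FC to add: 1.776 − 0.2 = 1.576 mg/L as Cl₂.
Cl₂ equivalent: 1.576 mg/L × 867,000 L = 1367 g.
Product at 63.6% available Cl: 1367 / 0.636 = 2149 g.

2.15 kg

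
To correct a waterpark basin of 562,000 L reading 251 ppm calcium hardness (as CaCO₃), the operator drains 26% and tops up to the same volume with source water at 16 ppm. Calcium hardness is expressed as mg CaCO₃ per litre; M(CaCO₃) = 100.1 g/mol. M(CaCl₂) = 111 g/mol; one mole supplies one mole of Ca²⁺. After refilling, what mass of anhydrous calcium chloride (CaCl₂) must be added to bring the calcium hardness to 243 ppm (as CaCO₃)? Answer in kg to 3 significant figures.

33.1 kg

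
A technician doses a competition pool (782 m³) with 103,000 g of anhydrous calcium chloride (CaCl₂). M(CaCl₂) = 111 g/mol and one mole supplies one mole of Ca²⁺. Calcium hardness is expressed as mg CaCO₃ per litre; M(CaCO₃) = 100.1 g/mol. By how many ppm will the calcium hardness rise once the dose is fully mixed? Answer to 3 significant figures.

Volume: 782 m³ = 782,000 L.
Moles of Ca²⁺: 103,000 g ÷ 111 g/mol = 927.9 mol.
As CaCO₃: 927.9 mol × 100.1 g/mol = 92,890 g.
Rise: 92,890 g / 782,000 L × 1000 = 118.8 mg/L.

119 ppm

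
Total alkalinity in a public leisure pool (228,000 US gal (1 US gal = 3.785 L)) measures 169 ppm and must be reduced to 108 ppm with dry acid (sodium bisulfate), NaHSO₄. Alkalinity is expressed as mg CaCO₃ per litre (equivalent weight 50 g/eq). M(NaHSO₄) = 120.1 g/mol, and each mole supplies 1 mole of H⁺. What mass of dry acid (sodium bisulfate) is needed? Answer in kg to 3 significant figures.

Volume: 228,000 US gal × 3.785 L/gal = 862,980 L.
Alkalinity to neutralize: (169 − 108) = 61 mg/L as CaCO₃ × 862,980 L = 52,640 g as CaCO₃.
Equivalents of H⁺ required: 52,640 ÷ 50 g/eq = 1053 eq = 1053 mol NaHSO₄.
Mass of NaHSO₄: 1053 × 120.1 = 126,400 g.

126 kg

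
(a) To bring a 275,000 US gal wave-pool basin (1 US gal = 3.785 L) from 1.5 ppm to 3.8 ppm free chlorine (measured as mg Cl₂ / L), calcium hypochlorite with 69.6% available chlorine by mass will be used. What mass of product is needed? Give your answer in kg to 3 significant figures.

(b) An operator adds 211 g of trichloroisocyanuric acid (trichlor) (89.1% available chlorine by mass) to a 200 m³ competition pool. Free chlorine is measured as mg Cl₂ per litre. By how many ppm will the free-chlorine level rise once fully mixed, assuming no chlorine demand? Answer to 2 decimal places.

(a) 3.44 kg; (b) 0.94 ppm

(a) Volume: 275,000 US gal × 3.785 L/gal = 1,040,875 L.
(a) Chlorine deficit: 3.8 − 1.5 = 2.3 ppm = 2.3 mg/L as Cl₂.
(a) Cl₂ equivalent needed: 2.3 mg/L × 1,040,875 L = 2,394,000 mg = 2394 g.
(a) Product at 69.6% available chlorine: 2394 / 0.696 = 3440 g.

(b) Volume: 200 m³ = 200,000 L.
(b) Available chlorine delivered: 211 g × 0.891 = 188 g as Cl₂.
(b) Concentration rise: 188 g / 200,000 L = 0.94 mg/L = 0.94 ppm.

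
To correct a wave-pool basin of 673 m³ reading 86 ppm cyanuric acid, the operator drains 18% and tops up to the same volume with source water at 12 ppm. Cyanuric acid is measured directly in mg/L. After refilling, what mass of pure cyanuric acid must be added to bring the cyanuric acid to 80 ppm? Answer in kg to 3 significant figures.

4.93 kg

Volume: 673 m³ = 673,000 L.
After draining 18% and refilling: 86 × 0.82 + 12 × 0.18 = 72.68 ppm.
Deficit to target: 80 − 72.68 = 7.32 mg/L.
Mass: 7.32 mg/L × 673,000 L = 4926 g cyanuric acid.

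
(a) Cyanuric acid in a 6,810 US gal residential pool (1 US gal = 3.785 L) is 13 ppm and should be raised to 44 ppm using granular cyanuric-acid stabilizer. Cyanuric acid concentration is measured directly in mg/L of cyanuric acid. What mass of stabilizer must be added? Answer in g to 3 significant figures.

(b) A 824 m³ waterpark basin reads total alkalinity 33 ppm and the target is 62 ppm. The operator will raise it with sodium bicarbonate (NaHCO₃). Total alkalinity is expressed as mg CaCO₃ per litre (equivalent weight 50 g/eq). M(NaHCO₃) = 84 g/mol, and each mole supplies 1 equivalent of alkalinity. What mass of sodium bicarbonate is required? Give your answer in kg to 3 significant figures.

(a) 799 g; (b) 40.1 kg

(a) Volume: 6,810 US gal × 3.785 L/gal = 25,776 L.
(a) CYA to add: (44 − 13) = 31 mg/L × 25,776 L = 799.1 g cyanuric acid.

(b) Volume: 824 m³ = 824,000 L.
(b) Alkalinity to add: (62 − 33) = 29 mg/L as CaCO₃ × 824,000 L = 23,900 g as CaCO₃.
(b) Equivalents: 23,900 g ÷ 50 g/eq = 477.9 eq.
(b) NaHCO₃ supplies 1 eq per mole → 477.9 mol.
(b) Mass: 477.9 mol × 84 g/mol = 40,150 g.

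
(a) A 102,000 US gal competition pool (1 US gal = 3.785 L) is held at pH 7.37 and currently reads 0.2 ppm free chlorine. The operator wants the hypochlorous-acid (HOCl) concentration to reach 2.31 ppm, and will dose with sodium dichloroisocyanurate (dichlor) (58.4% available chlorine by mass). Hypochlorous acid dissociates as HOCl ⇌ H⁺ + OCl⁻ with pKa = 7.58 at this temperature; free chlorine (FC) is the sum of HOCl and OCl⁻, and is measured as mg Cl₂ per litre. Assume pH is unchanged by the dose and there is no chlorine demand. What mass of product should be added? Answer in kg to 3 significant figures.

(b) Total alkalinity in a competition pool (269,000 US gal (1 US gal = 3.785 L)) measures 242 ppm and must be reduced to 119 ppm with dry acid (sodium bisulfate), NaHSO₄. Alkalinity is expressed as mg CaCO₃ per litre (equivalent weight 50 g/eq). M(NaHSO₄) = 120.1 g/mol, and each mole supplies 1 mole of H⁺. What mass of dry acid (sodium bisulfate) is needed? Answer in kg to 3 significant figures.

(a) 2.34 kg; (b) 301 kg

(a) Volume: 102,000 US gal × 3.785 L/gal = 386,070 L.
(a) [OCl⁻]/[HOCl] = 10^(pH − pKa) = 10^(7.37 − 7.58) = 0.6166; fraction as HOCl = 1/(1 + 0.6166) = 0.6186.
(a) Free chlorine required for 2.31 ppm HOCl: 2.31 / 0.6186 = 3.734 ppm.
(a) FC to add: 3.734 − 0.2 = 3.534 mg/L as Cl₂.
(a) Cl₂ equivalent: 3.534 mg/L × 386,070 L = 1365 g.
(a) Product at 58.4% available Cl: 1365 / 0.584 = 2336 g.

(b) Volume: 269,000 US gal × 3.785 L/gal = 1,018,165 L.
(b) Alkalinity to neutralize: (242 − 119) = 123 mg/L as CaCO₃ × 1,018,165 L = 125,200 g as CaCO₃.
(b) Equivalents of H⁺ required: 125,200 ÷ 50 g/eq = 2505 eq = 2505 mol NaHSO₄.
(b) Mass of NaHSO₄: 2505 × 120.1 = 300,800 g.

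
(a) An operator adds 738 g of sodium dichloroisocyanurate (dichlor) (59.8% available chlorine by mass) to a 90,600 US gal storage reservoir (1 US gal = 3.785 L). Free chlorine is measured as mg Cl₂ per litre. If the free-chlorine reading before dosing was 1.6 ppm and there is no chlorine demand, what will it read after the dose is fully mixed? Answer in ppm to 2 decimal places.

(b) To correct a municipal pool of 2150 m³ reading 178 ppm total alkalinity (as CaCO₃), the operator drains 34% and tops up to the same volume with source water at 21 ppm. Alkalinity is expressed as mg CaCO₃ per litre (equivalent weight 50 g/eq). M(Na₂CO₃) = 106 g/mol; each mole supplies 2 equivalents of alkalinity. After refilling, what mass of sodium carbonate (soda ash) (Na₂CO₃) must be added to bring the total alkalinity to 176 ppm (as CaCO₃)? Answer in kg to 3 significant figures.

(a) 2.89 ppm; (b) 117 kg

(a) Volume: 90,600 US gal × 3.785 L/gal = 342,921 L.
(a) Available chlorine delivered: 738 g × 0.598 = 441.3 g as Cl₂.
(a) Concentration rise: 441.3 g / 342,921 L = 1.287 mg/L = 1.29 ppm.
(a) Final FC: 1.6 + 1.29 = 2.89 ppm.

(b) Volume: 2150 m³ = 2,150,000 L.
(b) After draining 34% and refilling: 178 × 0.66 + 21 × 0.34 = 124.62 ppm.
(b) Deficit to target: 176 − 124.62 = 51.38 mg/L.
(b) As CaCO₃: 51.38 mg/L × 2,150,000 L = 110,500 g; ÷ 50 g/eq ÷ 2 = 1105 mol Na₂CO₃.
(b) Mass: 1105 × 106 = 117,100 g.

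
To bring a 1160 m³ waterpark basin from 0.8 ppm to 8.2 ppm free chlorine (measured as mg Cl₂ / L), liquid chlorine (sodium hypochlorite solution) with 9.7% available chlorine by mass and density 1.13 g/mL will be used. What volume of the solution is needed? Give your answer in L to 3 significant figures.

78.3 L

Volume: 1160 m³ = 1,160,000 L.
Chlorine deficit: 8.2 − 0.8 = 7.4 ppm = 7.4 mg/L as Cl₂.
Cl₂ equivalent needed: 7.4 mg/L × 1,160,000 L = 8,584,000 mg = 8584 g.
Product at 9.7% available chlorine: 8584 / 0.097 = 88,490 g.
Volume at density 1.13 g/mL: 88,490 g ÷ 1.13 g/mL = 78,310 mL.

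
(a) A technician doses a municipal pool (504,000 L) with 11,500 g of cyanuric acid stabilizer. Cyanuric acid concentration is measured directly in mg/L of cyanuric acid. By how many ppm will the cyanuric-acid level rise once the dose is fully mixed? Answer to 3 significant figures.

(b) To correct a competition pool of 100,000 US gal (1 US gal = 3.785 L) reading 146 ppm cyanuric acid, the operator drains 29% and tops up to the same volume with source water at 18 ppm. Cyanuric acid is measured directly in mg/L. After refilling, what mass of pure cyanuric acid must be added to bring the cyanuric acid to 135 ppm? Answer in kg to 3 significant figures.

(a) 22.8 ppm; (b) 9.89 kg

(a) Rise: 11,500 g / 504,000 L × 1000 = 22.82 mg/L.

(b) Volume: 100,000 US gal × 3.785 L/gal = 378,500 L.
(b) After draining 29% and refilling: 146 × 0.71 + 18 × 0.29 = 108.88 ppm.
(b) Deficit to target: 135 − 108.88 = 26.12 mg/L.
(b) Mass: 26.12 mg/L × 378,500 L = 9886 g cyanuric acid.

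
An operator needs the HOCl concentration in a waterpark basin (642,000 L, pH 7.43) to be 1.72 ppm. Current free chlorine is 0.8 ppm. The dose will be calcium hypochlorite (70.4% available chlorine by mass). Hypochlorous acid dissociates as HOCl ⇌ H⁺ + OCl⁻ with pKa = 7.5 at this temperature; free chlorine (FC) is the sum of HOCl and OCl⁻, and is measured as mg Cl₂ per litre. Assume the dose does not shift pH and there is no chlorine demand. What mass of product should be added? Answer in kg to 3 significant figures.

2.17 kg

[OCl⁻]/[HOCl] = 10^(pH − pKa) = 10^(7.43 − 7.5) = 0.8511; fraction as HOCl = 1/(1 + 0.8511) = 0.5402.
Free chlorine required for 1.72 ppm HOCl: 1.72 / 0.5402 = 3.184 ppm.
FC to add: 3.184 − 0.8 = 2.384 mg/L as Cl₂.
Cl₂ equivalent: 2.384 mg/L × 642,000 L = 1531 g.
Product at 70.4% available Cl: 1531 / 0.704 = 2174 g.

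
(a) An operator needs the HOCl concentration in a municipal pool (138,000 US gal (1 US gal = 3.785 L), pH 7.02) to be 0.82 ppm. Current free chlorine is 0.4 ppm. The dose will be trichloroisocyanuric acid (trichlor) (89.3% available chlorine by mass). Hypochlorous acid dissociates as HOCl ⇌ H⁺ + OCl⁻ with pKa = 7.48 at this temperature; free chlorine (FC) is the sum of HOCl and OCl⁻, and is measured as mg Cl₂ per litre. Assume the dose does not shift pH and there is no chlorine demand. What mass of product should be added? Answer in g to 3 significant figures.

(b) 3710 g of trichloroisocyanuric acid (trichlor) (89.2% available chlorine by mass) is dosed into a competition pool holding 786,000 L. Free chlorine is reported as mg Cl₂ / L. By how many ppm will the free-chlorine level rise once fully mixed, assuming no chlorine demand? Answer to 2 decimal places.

(a) Volume: 138,000 US gal × 3.785 L/gal = 522,330 L.
(a) [OCl⁻]/[HOCl] = 10^(pH − pKa) = 10^(7.02 − 7.48) = 0.3467; fraction as HOCl = 1/(1 + 0.3467) = 0.7425.
(a) Free chlorine required for 0.82 ppm HOCl: 0.82 / 0.7425 = 1.104 ppm.
(a) FC to add: 1.104 − 0.4 = 0.7043 mg/L as Cl₂.
(a) Cl₂ equivalent: 0.7043 mg/L × 522,330 L = 367.9 g.
(a) Product at 89.3% available Cl: 367.9 / 0.893 = 412 g.

(b) Available chlorine delivered: 3710 g × 0.892 = 3309 g as Cl₂.
(b) Concentration rise: 3309 g / 786,000 L = 4.21 mg/L = 4.21 ppm.

(a) 412 g; (b) 4.21 ppm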